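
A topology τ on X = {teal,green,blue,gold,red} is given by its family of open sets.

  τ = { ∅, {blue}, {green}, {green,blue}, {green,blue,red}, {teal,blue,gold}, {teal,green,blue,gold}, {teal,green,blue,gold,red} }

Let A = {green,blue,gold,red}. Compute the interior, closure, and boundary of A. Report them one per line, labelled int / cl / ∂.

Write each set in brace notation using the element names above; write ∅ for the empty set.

int(A) = {green,blue,red}
cl(A)  = {teal,green,blue,gold,red}
∂A     = {teal,gold}

opens ⊆ A: ∅, {green}, {blue}, {green,blue}, {green,blue,red}; union → int = {green,blue,red}
complement {teal}; its interior ∅; cl(A) = X∖∅ = {teal,green,blue,gold,red}
boundary = {teal,green,blue,gold,red} ∖ {green,blue,red} = {teal,gold}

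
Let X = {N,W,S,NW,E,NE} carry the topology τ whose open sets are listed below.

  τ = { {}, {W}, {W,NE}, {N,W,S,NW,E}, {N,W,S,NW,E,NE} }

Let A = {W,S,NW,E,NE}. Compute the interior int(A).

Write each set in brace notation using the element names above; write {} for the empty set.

{W,NE}

U open, U⊆A: {}, {W}, {W,NE}. int(A) = ⋃ = {W,NE}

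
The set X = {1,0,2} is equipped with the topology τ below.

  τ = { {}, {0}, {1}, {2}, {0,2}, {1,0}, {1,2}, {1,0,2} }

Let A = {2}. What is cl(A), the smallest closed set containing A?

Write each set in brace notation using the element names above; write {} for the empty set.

closure: X∖int(X∖A) = X∖{1,0} = {2}

{2}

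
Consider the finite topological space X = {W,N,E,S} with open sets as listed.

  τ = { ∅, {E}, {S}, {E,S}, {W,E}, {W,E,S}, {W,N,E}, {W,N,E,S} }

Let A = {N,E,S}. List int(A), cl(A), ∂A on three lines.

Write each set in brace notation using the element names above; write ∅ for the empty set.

int(A) = {E,S}
cl(A)  = {W,N,E,S}
∂A     = {W,N}

interior: largest open inside A is {E,S} (from ∅, {S}, {E}, {E,S})
cl via duality: int({W}) = ∅, so X∖∅ = {W,N,E,S}
cl∖int = {W,N}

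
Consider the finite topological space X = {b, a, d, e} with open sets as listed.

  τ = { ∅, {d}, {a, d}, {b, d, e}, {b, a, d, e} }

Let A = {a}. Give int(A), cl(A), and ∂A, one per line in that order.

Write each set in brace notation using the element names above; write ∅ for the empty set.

int(A) = ∅
cl(A)  = {a}
∂A     = {a}

interior: largest open inside A is ∅ (from ∅)
cl via duality: int({b, d, e}) = {b, d, e}, so X∖{b, d, e} = {a}
cl∖int = {a}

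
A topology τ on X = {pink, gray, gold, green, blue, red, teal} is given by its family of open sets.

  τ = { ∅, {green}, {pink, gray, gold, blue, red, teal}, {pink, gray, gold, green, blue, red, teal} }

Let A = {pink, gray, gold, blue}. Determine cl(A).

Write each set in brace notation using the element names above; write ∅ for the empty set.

closure: X∖int(X∖A) = X∖{green} = {pink, gray, gold, blue, red, teal}

{pink, gray, gold, blue, red, teal}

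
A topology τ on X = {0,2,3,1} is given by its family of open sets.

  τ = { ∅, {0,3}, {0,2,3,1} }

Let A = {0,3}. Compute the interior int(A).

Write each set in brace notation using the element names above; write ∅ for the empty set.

interior: largest open inside A is {0,3} (from ∅, {0,3})

{0,3}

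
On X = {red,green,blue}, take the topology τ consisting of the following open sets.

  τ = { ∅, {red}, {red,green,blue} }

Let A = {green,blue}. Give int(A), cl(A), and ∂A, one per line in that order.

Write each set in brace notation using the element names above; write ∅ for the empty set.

int(A) = ∅
cl(A)  = {green,blue}
∂A     = {green,blue}

opens ⊆ A: ∅; union → int = ∅
complement {red}; its interior {red}; cl(A) = X∖{red} = {green,blue}
boundary = {green,blue} ∖ ∅ = {green,blue}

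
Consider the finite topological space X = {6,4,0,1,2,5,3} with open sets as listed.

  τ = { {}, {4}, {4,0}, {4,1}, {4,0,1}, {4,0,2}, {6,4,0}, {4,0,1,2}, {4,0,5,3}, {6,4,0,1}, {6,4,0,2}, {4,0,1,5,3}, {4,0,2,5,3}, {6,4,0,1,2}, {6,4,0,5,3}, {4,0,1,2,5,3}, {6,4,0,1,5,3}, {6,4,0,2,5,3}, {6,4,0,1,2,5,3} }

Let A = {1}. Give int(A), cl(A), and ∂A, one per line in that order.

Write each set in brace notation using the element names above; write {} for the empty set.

U open, U⊆A: {}. int(A) = ⋃ = {}
X∖A={6,4,0,2,5,3}, int(X∖A)={6,4,0,2,5,3}, hence cl(A)={1}
∂A: remove int from cl → {1}

int(A) = {}
cl(A)  = {1}
∂A     = {1}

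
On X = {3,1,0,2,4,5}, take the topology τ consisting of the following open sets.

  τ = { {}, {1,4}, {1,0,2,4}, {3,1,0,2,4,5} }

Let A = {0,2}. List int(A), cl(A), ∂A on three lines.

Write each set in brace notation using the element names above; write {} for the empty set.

int(A) = {}
cl(A)  = {3,0,2,5}
∂A     = {3,0,2,5}

open subsets of A: {}; so int(A) = {}
closure: X∖int(X∖A) = X∖{1,4} = {3,0,2,5}
∂A = {3,0,2,5} minus {} = {3,0,2,5}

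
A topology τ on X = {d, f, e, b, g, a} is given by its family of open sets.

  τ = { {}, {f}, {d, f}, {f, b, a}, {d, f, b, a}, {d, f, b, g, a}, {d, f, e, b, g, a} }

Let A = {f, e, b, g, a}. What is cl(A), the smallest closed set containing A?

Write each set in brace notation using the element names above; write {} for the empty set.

{d, f, e, b, g, a}

X∖A={d}, int(X∖A)={}, hence cl(A)={d, f, e, b, g, a}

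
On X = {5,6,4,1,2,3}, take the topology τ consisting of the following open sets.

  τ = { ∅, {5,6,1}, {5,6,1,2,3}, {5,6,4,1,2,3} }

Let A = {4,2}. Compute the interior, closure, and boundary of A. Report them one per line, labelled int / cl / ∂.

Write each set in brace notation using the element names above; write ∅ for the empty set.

int(A) = ∅
cl(A)  = {4,2,3}
∂A     = {4,2,3}

U open, U⊆A: ∅. int(A) = ⋃ = ∅
X∖A={5,6,1,3}, int(X∖A)={5,6,1}, hence cl(A)={4,2,3}
∂A: remove int from cl → {4,2,3}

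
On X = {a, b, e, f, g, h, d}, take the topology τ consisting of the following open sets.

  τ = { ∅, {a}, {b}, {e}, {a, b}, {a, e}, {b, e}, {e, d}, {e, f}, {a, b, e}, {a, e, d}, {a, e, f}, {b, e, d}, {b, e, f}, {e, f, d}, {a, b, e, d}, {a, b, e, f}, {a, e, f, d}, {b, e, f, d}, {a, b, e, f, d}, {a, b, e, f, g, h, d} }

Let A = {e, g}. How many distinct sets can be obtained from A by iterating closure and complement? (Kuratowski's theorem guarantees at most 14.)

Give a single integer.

complement {a, b, f, h, d}; its interior {a, b}; cl(A) = X∖{a, b} = {e, f, g, h, d}
With k = closure, c = complement:
  1. A     = {e, g}
  2. kA    = {e, f, g, h, d}
  3. cA    = {a, b, f, h, d}
  4. ckA   = {a, b}
  5. kcA   = {a, b, f, g, h, d}
  6. kckA  = {a, b, g, h}
  7. ckcA  = {e}
  8. ckckA = {e, f, d}
k, c of each give nothing new

8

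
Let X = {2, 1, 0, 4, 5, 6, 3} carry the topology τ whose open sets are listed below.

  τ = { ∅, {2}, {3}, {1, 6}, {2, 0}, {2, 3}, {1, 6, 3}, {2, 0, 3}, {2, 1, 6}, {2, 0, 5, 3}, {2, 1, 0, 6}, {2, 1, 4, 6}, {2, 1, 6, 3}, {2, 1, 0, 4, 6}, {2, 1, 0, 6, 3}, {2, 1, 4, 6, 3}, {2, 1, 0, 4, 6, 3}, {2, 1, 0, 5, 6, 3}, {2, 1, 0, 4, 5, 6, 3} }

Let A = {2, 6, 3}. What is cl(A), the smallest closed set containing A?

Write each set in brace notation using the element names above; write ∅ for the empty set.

cl via duality: int({1, 0, 4, 5}) = ∅, so X∖∅ = {2, 1, 0, 4, 5, 6, 3}

{2, 1, 0, 4, 5, 6, 3}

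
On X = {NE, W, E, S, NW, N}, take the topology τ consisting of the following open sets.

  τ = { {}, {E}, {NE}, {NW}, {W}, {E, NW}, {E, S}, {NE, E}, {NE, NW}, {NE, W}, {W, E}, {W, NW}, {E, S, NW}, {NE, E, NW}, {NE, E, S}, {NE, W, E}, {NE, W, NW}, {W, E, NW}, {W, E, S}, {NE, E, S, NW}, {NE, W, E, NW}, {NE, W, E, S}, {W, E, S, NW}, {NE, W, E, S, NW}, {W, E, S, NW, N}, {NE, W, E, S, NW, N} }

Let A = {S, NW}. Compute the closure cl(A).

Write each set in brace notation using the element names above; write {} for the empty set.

complement {NE, W, E, N}; its interior {NE, W, E}; cl(A) = X∖{NE, W, E} = {S, NW, N}

{S, NW, N}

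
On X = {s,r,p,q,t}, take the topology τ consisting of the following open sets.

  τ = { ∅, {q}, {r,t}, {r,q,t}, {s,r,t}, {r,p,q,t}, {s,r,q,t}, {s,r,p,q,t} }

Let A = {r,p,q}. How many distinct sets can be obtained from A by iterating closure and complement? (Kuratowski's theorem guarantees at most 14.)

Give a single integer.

8

cl via duality: int({s,t}) = ∅, so X∖∅ = {s,r,p,q,t}
Write k for closure, c for complement:
  1. A     = {r,p,q}
  2. kA    = {s,r,p,q,t}
  3. cA    = {s,t}
  4. ckA   = ∅
  5. kcA   = {s,r,p,t}
  6. ckcA  = {q}
  7. kckcA = {p,q}
  8. ckckcA = {s,r,t}
applying k or c yields no new set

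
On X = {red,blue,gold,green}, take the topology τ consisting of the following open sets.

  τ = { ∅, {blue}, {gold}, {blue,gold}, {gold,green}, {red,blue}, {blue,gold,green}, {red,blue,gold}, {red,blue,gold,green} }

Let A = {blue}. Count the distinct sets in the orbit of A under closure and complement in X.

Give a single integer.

closure: X∖int(X∖A) = X∖{gold,green} = {red,blue}
Let k=closure and c=complement:
  1. A     = {blue}
  2. kA    = {red,blue}
  3. cA    = {red,gold,green}
  4. ckA   = {gold,green}
— saturated at 4

4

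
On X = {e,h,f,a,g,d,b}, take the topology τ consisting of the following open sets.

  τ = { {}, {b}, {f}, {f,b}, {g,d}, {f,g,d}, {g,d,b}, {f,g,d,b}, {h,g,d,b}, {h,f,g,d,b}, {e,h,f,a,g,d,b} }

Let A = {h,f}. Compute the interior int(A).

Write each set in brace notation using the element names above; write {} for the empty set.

{f}

U open, U⊆A: {}, {f}. int(A) = ⋃ = {f}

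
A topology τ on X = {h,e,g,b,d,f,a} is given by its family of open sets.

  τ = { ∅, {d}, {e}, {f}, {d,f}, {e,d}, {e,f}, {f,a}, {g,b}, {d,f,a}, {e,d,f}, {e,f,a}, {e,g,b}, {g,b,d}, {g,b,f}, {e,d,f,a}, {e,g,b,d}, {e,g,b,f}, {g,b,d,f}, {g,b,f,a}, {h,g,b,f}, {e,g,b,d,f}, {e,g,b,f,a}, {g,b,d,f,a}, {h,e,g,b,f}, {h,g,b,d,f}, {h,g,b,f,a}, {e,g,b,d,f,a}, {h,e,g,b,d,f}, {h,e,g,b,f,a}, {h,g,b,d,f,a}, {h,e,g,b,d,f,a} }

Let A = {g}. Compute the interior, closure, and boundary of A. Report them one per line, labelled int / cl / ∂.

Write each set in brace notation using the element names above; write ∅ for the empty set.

U open, U⊆A: ∅. int(A) = ⋃ = ∅
X∖A={h,e,b,d,f,a}, int(X∖A)={e,d,f,a}, hence cl(A)={h,g,b}
∂A: remove int from cl → {h,g,b}

int(A) = ∅
cl(A)  = {h,g,b}
∂A     = {h,g,b}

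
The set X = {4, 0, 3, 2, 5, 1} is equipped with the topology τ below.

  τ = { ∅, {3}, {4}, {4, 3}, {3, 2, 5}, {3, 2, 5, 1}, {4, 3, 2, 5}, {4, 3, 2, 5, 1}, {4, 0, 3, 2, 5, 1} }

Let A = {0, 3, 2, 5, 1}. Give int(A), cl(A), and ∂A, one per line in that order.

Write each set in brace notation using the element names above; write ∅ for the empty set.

int(A) = {3, 2, 5, 1}
cl(A)  = {0, 3, 2, 5, 1}
∂A     = {0}

interior: largest open inside A is {3, 2, 5, 1} (from ∅, {3}, {3, 2, 5}, {3, 2, 5, 1})
cl via duality: int({4}) = {4}, so X∖{4} = {0, 3, 2, 5, 1}
cl∖int = {0}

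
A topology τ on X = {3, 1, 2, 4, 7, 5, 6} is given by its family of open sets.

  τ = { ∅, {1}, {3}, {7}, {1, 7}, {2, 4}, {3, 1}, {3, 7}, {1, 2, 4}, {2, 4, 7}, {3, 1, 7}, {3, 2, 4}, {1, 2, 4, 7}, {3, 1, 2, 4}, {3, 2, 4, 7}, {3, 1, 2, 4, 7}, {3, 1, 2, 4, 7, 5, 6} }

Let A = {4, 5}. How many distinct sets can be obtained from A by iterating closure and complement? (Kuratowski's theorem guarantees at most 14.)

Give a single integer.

8

complement {3, 1, 2, 7, 6}; its interior {3, 1, 7}; cl(A) = X∖{3, 1, 7} = {2, 4, 5, 6}
With k = closure, c = complement:
  1. A     = {4, 5}
  2. kA    = {2, 4, 5, 6}
  3. cA    = {3, 1, 2, 7, 6}
  4. ckA   = {3, 1, 7}
  5. kcA   = {3, 1, 2, 4, 7, 5, 6}
  6. kckA  = {3, 1, 7, 5, 6}
  7. ckcA  = ∅
  8. ckckA = {2, 4}
k, c of each give nothing new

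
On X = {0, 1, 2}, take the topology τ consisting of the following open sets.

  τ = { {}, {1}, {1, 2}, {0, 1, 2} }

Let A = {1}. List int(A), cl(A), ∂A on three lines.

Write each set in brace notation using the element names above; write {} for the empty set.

int(A) = {1}
cl(A)  = {0, 1, 2}
∂A     = {0, 2}

U open, U⊆A: {}, {1}. int(A) = ⋃ = {1}
X∖A={0, 2}, int(X∖A)={}, hence cl(A)={0, 1, 2}
∂A: remove int from cl → {0, 2}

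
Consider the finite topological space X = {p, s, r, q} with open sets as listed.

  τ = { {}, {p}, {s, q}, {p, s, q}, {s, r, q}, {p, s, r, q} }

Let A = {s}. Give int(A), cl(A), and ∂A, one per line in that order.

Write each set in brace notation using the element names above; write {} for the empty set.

opens ⊆ A: {}; union → int = {}
complement {p, r, q}; its interior {p}; cl(A) = X∖{p} = {s, r, q}
boundary = {s, r, q} ∖ {} = {s, r, q}

int(A) = {}
cl(A)  = {s, r, q}
∂A     = {s, r, q}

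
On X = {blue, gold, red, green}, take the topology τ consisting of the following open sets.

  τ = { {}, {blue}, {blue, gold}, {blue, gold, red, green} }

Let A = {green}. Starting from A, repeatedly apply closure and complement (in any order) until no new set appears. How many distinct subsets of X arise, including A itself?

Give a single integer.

complement {blue, gold, red}; its interior {blue, gold}; cl(A) = X∖{blue, gold} = {red, green}
With k = closure, c = complement:
  1. A     = {green}
  2. kA    = {red, green}
  3. cA    = {blue, gold, red}
  4. ckA   = {blue, gold}
  5. kcA   = {blue, gold, red, green}
  6. ckcA  = {}
k, c of each give nothing new

6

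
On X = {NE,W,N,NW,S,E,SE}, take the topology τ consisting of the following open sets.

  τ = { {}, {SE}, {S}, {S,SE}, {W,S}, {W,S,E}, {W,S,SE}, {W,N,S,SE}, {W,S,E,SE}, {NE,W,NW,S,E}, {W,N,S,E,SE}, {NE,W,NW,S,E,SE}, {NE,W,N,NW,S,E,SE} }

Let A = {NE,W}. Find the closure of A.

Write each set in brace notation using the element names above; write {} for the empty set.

{NE,W,N,NW,E}

cl via duality: int({N,NW,S,E,SE}) = {S,SE}, so X∖{S,SE} = {NE,W,N,NW,E}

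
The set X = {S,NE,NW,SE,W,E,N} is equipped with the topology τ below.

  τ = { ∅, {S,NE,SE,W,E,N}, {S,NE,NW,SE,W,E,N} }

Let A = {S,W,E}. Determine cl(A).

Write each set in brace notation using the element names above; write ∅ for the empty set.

cl via duality: int({NE,NW,SE,N}) = ∅, so X∖∅ = {S,NE,NW,SE,W,E,N}

{S,NE,NW,SE,W,E,N}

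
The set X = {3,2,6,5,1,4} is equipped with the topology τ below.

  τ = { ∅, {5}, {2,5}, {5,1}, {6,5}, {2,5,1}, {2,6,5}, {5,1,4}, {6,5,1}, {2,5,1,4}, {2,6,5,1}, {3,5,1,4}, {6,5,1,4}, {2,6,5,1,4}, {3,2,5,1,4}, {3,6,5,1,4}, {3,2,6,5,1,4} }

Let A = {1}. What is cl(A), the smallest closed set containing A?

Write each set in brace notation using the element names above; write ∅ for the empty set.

closure: X∖int(X∖A) = X∖{2,6,5} = {3,1,4}

{3,1,4}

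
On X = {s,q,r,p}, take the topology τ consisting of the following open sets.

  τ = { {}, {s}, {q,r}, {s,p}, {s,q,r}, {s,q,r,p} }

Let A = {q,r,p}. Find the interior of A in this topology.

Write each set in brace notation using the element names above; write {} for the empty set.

{q,r}

interior: largest open inside A is {q,r} (from {}, {q,r})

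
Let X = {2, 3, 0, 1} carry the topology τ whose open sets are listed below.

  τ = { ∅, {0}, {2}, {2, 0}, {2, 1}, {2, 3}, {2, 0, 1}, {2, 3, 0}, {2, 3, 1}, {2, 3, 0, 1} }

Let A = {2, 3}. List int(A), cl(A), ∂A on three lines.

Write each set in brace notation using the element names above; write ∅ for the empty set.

open subsets of A: ∅, {2}, {2, 3}; so int(A) = {2, 3}
closure: X∖int(X∖A) = X∖{0} = {2, 3, 1}
∂A = {2, 3, 1} minus {2, 3} = {1}

int(A) = {2, 3}
cl(A)  = {2, 3, 1}
∂A     = {1}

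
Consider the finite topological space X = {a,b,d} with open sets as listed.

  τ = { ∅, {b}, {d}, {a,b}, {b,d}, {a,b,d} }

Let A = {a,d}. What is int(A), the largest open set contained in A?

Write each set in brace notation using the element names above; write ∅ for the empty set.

{d}

open subsets of A: ∅, {d}; so int(A) = {d}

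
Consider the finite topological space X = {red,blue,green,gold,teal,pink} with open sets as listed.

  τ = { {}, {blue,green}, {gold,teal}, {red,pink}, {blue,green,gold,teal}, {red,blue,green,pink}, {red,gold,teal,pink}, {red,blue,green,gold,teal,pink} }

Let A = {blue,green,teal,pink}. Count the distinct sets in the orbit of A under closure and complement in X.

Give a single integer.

6

closure: X∖int(X∖A) = X∖{} = {red,blue,green,gold,teal,pink}
Let k=closure and c=complement:
  1. A     = {blue,green,teal,pink}
  2. kA    = {red,blue,green,gold,teal,pink}
  3. cA    = {red,gold}
  4. ckA   = {}
  5. kcA   = {red,gold,teal,pink}
  6. ckcA  = {blue,green}
— saturated at 6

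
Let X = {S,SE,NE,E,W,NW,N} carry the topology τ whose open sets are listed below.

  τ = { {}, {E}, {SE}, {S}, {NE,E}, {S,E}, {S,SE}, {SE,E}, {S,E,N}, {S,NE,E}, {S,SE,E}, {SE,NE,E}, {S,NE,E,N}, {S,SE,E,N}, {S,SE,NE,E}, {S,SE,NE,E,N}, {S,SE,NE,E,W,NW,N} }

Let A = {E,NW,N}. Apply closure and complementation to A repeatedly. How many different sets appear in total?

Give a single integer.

8

cl via duality: int({S,SE,NE,W}) = {S,SE}, so X∖{S,SE} = {NE,E,W,NW,N}
Write k for closure, c for complement:
  1. A     = {E,NW,N}
  2. kA    = {NE,E,W,NW,N}
  3. cA    = {S,SE,NE,W}
  4. ckA   = {S,SE}
  5. kcA   = {S,SE,NE,W,NW,N}
  6. kckA  = {S,SE,W,NW,N}
  7. ckcA  = {E}
  8. ckckA = {NE,E}
applying k or c yields no new set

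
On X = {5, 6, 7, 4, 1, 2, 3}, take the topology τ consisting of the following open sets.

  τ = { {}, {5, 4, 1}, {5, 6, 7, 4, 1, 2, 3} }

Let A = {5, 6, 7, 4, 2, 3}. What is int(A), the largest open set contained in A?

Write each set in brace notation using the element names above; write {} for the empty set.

{}

opens ⊆ A: {}; union → int = {}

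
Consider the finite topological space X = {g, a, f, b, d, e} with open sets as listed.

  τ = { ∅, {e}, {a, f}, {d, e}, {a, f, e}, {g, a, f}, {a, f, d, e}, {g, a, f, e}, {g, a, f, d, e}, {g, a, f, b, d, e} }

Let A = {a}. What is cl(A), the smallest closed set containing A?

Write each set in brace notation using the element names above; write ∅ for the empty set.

closure: X∖int(X∖A) = X∖{d, e} = {g, a, f, b}

{g, a, f, b}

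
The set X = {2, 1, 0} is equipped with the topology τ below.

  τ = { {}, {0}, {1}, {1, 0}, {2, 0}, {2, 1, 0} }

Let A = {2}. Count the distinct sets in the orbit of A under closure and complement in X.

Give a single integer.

X∖A={1, 0}, int(X∖A)={1, 0}, hence cl(A)={2}
Orbit (k=closure, c=complement):
  1. A     = {2}
  2. cA    = {1, 0}
  3. kcA   = {2, 1, 0}
  4. ckcA  = {}
(closed under both — stop)

4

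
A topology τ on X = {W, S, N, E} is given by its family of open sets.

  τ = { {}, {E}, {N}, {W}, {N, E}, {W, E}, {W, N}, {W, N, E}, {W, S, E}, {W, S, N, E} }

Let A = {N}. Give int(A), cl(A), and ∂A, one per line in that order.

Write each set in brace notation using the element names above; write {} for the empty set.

int(A) = {N}
cl(A)  = {N}
∂A     = {}

opens ⊆ A: {}, {N}; union → int = {N}
complement {W, S, E}; its interior {W, S, E}; cl(A) = X∖{W, S, E} = {N}
boundary = {N} ∖ {N} = {}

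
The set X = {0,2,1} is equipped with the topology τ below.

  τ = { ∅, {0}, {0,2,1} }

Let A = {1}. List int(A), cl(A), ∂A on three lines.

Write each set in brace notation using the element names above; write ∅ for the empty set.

open subsets of A: ∅; so int(A) = ∅
closure: X∖int(X∖A) = X∖{0} = {2,1}
∂A = {2,1} minus ∅ = {2,1}

int(A) = ∅
cl(A)  = {2,1}
∂A     = {2,1}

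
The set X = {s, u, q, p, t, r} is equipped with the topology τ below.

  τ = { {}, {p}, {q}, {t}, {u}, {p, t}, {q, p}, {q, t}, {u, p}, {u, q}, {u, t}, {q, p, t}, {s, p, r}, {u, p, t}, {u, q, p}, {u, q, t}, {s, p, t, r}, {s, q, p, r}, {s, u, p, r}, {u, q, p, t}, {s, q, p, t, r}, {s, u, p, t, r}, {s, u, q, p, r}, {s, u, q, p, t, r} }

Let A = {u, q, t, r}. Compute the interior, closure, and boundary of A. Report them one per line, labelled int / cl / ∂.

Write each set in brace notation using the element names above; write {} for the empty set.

int(A) = {u, q, t}
cl(A)  = {s, u, q, t, r}
∂A     = {s, r}

interior: largest open inside A is {u, q, t} (from {}, {t}, {q}, {u}, {q, t}, {u, t}, {u, q}, {u, q, t})
cl via duality: int({s, p}) = {p}, so X∖{p} = {s, u, q, t, r}
cl∖int = {s, r}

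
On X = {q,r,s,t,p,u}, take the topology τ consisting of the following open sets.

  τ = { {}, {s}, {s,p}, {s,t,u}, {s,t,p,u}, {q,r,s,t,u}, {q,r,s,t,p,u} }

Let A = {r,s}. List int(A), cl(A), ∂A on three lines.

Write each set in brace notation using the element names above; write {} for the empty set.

int(A) = {s}
cl(A)  = {q,r,s,t,p,u}
∂A     = {q,r,t,p,u}

U open, U⊆A: {}, {s}. int(A) = ⋃ = {s}
X∖A={q,t,p,u}, int(X∖A)={}, hence cl(A)={q,r,s,t,p,u}
∂A: remove int from cl → {q,r,t,p,u}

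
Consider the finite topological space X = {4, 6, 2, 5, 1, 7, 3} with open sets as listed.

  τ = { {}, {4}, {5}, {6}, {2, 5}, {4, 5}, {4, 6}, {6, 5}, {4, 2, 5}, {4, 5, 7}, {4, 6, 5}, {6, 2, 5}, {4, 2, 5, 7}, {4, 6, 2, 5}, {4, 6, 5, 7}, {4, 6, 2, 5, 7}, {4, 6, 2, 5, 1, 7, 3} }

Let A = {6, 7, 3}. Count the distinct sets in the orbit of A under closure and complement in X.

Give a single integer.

8

closure: X∖int(X∖A) = X∖{4, 2, 5} = {6, 1, 7, 3}
Let k=closure and c=complement:
  1. A     = {6, 7, 3}
  2. kA    = {6, 1, 7, 3}
  3. cA    = {4, 2, 5, 1}
  4. ckA   = {4, 2, 5}
  5. kcA   = {4, 2, 5, 1, 7, 3}
  6. ckcA  = {6}
  7. kckcA = {6, 1, 3}
  8. ckckcA = {4, 2, 5, 7}
— saturated at 8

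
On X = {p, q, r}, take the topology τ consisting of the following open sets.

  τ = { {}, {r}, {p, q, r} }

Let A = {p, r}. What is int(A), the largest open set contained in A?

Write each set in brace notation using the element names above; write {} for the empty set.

interior: largest open inside A is {r} (from {}, {r})

{r}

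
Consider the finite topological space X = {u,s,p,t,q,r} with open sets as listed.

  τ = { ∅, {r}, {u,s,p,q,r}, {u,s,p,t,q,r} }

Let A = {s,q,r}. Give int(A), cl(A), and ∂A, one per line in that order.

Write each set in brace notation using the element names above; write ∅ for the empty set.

U open, U⊆A: ∅, {r}. int(A) = ⋃ = {r}
X∖A={u,p,t}, int(X∖A)=∅, hence cl(A)={u,s,p,t,q,r}
∂A: remove int from cl → {u,s,p,t,q}

int(A) = {r}
cl(A)  = {u,s,p,t,q,r}
∂A     = {u,s,p,t,q}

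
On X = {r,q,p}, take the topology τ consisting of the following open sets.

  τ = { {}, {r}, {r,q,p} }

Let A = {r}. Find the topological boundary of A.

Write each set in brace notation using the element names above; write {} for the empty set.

{q,p}

open subsets of A: {}, {r}; so int(A) = {r}
closure: X∖int(X∖A) = X∖{} = {r,q,p}
∂A = {r,q,p} minus {r} = {q,p}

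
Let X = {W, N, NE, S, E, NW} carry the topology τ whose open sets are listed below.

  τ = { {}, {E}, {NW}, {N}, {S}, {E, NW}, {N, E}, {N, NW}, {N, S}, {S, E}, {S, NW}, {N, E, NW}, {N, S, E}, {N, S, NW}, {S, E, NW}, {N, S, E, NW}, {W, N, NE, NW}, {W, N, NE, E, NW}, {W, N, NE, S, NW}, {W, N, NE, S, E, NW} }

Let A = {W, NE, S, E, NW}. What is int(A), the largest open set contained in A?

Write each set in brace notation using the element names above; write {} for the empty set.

{S, E, NW}

interior: largest open inside A is {S, E, NW} (from {}, {S}, {NW}, {E}, {E, NW}, {S, NW}, {S, E}, {S, E, NW})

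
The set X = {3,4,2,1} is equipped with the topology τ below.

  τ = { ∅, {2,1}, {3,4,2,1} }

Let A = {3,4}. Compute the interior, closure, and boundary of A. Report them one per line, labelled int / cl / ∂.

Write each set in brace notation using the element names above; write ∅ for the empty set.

open subsets of A: ∅; so int(A) = ∅
closure: X∖int(X∖A) = X∖{2,1} = {3,4}
∂A = {3,4} minus ∅ = {3,4}

int(A) = ∅
cl(A)  = {3,4}
∂A     = {3,4}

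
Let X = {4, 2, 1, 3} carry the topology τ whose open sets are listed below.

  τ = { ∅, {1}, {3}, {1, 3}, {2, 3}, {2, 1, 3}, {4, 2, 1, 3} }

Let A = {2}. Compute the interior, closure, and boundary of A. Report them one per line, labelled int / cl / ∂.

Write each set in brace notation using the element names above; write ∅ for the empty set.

open subsets of A: ∅; so int(A) = ∅
closure: X∖int(X∖A) = X∖{1, 3} = {4, 2}
∂A = {4, 2} minus ∅ = {4, 2}

int(A) = ∅
cl(A)  = {4, 2}
∂A     = {4, 2}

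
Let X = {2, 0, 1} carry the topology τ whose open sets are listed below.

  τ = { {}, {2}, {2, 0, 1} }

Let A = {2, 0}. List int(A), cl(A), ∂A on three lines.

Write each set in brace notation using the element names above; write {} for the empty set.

int(A) = {2}
cl(A)  = {2, 0, 1}
∂A     = {0, 1}

open subsets of A: {}, {2}; so int(A) = {2}
closure: X∖int(X∖A) = X∖{} = {2, 0, 1}
∂A = {2, 0, 1} minus {2} = {0, 1}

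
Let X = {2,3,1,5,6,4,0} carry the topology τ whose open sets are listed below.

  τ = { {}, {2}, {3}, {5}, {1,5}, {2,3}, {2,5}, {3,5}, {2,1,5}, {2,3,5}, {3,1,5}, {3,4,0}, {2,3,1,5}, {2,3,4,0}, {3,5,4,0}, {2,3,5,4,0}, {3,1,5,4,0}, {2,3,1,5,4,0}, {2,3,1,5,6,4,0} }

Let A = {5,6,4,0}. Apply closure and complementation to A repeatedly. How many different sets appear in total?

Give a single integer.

10

X∖A={2,3,1}, int(X∖A)={2,3}, hence cl(A)={1,5,6,4,0}
Orbit (k=closure, c=complement):
  1. A     = {5,6,4,0}
  2. kA    = {1,5,6,4,0}
  3. cA    = {2,3,1}
  4. ckA   = {2,3}
  5. kcA   = {2,3,1,6,4,0}
  6. kckA  = {2,3,6,4,0}
  7. ckcA  = {5}
  8. ckckA = {1,5}
  9. kckcA = {1,5,6}
  10. ckckcA = {2,3,4,0}
(closed under both — stop)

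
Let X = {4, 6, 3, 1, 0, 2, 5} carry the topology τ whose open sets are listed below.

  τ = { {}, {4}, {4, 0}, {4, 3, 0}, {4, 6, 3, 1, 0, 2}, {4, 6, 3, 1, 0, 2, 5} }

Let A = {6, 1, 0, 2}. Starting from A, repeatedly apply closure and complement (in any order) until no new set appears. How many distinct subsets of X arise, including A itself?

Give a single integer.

cl via duality: int({4, 3, 5}) = {4}, so X∖{4} = {6, 3, 1, 0, 2, 5}
Write k for closure, c for complement:
  1. A     = {6, 1, 0, 2}
  2. kA    = {6, 3, 1, 0, 2, 5}
  3. cA    = {4, 3, 5}
  4. ckA   = {4}
  5. kcA   = {4, 6, 3, 1, 0, 2, 5}
  6. ckcA  = {}
applying k or c yields no new set

6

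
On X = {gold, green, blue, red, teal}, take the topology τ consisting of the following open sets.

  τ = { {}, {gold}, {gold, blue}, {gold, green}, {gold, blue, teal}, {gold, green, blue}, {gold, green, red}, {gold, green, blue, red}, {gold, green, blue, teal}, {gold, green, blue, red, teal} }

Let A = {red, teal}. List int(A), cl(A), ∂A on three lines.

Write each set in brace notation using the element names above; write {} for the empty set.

int(A) = {}
cl(A)  = {red, teal}
∂A     = {red, teal}

interior: largest open inside A is {} (from {})
cl via duality: int({gold, green, blue}) = {gold, green, blue}, so X∖{gold, green, blue} = {red, teal}
cl∖int = {red, teal}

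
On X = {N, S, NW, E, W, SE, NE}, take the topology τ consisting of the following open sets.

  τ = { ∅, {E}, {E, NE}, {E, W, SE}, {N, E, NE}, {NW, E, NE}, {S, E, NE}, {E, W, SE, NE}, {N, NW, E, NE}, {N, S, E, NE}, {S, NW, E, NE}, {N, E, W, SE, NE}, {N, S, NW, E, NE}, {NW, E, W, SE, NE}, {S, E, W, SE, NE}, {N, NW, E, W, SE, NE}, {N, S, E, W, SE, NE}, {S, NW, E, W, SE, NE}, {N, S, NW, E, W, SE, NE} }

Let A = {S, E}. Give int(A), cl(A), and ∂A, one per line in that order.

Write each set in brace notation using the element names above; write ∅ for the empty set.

interior: largest open inside A is {E} (from ∅, {E})
cl via duality: int({N, NW, W, SE, NE}) = ∅, so X∖∅ = {N, S, NW, E, W, SE, NE}
cl∖int = {N, S, NW, W, SE, NE}

int(A) = {E}
cl(A)  = {N, S, NW, E, W, SE, NE}
∂A     = {N, S, NW, W, SE, NE}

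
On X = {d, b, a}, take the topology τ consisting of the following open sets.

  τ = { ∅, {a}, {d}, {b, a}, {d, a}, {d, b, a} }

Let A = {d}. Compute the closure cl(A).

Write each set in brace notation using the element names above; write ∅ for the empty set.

complement {b, a}; its interior {b, a}; cl(A) = X∖{b, a} = {d}

{d}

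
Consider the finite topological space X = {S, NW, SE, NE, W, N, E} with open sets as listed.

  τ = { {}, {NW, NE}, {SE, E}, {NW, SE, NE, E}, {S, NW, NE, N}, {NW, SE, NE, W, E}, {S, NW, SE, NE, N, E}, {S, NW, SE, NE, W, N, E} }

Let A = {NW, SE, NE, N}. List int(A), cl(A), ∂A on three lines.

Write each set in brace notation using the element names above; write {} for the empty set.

interior: largest open inside A is {NW, NE} (from {}, {NW, NE})
cl via duality: int({S, W, E}) = {}, so X∖{} = {S, NW, SE, NE, W, N, E}
cl∖int = {S, SE, W, N, E}

int(A) = {NW, NE}
cl(A)  = {S, NW, SE, NE, W, N, E}
∂A     = {S, SE, W, N, E}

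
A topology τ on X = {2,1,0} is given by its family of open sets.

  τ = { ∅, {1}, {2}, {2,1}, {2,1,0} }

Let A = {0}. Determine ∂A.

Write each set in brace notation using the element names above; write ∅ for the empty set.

opens ⊆ A: ∅; union → int = ∅
complement {2,1}; its interior {2,1}; cl(A) = X∖{2,1} = {0}
boundary = {0} ∖ ∅ = {0}

{0}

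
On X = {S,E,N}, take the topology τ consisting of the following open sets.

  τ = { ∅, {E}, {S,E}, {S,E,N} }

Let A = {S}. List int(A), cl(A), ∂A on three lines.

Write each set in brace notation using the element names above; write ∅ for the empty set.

int(A) = ∅
cl(A)  = {S,N}
∂A     = {S,N}

interior: largest open inside A is ∅ (from ∅)
cl via duality: int({E,N}) = {E}, so X∖{E} = {S,N}
cl∖int = {S,N}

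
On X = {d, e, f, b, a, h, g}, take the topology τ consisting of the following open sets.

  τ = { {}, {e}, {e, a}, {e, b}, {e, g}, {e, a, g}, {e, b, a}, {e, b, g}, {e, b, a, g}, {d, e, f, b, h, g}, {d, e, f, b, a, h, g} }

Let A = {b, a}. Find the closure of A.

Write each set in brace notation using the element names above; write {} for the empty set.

{d, f, b, a, h}

cl via duality: int({d, e, f, h, g}) = {e, g}, so X∖{e, g} = {d, f, b, a, h}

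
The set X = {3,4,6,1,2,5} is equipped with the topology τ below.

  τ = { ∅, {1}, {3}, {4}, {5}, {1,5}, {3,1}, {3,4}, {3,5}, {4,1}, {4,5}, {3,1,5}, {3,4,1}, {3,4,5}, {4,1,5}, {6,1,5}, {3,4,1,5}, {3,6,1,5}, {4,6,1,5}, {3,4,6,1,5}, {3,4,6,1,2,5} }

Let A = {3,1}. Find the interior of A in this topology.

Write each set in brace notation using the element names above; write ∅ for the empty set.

open subsets of A: ∅, {1}, {3}, {3,1}; so int(A) = {3,1}

{3,1}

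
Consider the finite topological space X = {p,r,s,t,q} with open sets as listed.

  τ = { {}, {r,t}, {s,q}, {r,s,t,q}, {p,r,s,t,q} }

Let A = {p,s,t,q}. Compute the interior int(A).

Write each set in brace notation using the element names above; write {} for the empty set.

opens ⊆ A: {}, {s,q}; union → int = {s,q}

{s,q}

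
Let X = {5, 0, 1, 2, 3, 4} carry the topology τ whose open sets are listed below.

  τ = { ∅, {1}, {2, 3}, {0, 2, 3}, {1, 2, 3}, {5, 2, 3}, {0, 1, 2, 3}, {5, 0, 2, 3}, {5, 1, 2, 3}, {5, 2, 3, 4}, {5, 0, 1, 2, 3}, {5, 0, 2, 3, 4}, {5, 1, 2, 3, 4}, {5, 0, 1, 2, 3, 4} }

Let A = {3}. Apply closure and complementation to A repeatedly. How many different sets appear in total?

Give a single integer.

6

closure: X∖int(X∖A) = X∖{1} = {5, 0, 2, 3, 4}
Let k=closure and c=complement:
  1. A     = {3}
  2. kA    = {5, 0, 2, 3, 4}
  3. cA    = {5, 0, 1, 2, 4}
  4. ckA   = {1}
  5. kcA   = {5, 0, 1, 2, 3, 4}
  6. ckcA  = ∅
— saturated at 6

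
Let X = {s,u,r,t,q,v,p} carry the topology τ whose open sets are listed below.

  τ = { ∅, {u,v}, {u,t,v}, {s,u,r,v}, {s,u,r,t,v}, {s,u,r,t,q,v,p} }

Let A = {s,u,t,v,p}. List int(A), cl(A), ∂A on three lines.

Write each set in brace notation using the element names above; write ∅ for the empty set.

interior: largest open inside A is {u,t,v} (from ∅, {u,v}, {u,t,v})
cl via duality: int({r,q}) = ∅, so X∖∅ = {s,u,r,t,q,v,p}
cl∖int = {s,r,q,p}

int(A) = {u,t,v}
cl(A)  = {s,u,r,t,q,v,p}
∂A     = {s,r,q,p}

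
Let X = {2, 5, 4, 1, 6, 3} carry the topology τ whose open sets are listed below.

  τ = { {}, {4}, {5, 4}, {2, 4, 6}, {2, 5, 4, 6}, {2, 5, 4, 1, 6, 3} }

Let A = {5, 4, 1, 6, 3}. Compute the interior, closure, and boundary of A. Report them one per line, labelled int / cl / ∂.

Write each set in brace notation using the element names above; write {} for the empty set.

int(A) = {5, 4}
cl(A)  = {2, 5, 4, 1, 6, 3}
∂A     = {2, 1, 6, 3}

interior: largest open inside A is {5, 4} (from {}, {4}, {5, 4})
cl via duality: int({2}) = {}, so X∖{} = {2, 5, 4, 1, 6, 3}
cl∖int = {2, 1, 6, 3}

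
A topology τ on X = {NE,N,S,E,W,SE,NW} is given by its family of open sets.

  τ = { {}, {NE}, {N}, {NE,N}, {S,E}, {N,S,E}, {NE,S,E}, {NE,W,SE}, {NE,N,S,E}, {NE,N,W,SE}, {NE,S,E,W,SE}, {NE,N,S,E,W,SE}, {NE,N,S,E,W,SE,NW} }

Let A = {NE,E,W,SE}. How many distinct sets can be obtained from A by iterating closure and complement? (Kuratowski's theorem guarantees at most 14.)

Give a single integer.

10

closure: X∖int(X∖A) = X∖{N} = {NE,S,E,W,SE,NW}
Let k=closure and c=complement:
  1. A     = {NE,E,W,SE}
  2. kA    = {NE,S,E,W,SE,NW}
  3. cA    = {N,S,NW}
  4. ckA   = {N}
  5. kcA   = {N,S,E,NW}
  6. kckA  = {N,NW}
  7. ckcA  = {NE,W,SE}
  8. ckckA = {NE,S,E,W,SE}
  9. kckcA = {NE,W,SE,NW}
  10. ckckcA = {N,S,E}
— saturated at 10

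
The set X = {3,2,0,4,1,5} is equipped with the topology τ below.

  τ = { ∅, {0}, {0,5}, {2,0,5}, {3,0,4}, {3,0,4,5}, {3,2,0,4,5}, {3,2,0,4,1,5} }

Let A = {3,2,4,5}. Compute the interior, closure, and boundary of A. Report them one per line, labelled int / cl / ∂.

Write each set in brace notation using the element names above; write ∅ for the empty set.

U open, U⊆A: ∅. int(A) = ⋃ = ∅
X∖A={0,1}, int(X∖A)={0}, hence cl(A)={3,2,4,1,5}
∂A: remove int from cl → {3,2,4,1,5}

int(A) = ∅
cl(A)  = {3,2,4,1,5}
∂A     = {3,2,4,1,5}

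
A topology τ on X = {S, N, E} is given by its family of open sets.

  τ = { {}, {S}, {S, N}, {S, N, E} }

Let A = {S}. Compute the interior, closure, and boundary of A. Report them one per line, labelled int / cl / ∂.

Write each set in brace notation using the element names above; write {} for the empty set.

int(A) = {S}
cl(A)  = {S, N, E}
∂A     = {N, E}

interior: largest open inside A is {S} (from {}, {S})
cl via duality: int({N, E}) = {}, so X∖{} = {S, N, E}
cl∖int = {N, E}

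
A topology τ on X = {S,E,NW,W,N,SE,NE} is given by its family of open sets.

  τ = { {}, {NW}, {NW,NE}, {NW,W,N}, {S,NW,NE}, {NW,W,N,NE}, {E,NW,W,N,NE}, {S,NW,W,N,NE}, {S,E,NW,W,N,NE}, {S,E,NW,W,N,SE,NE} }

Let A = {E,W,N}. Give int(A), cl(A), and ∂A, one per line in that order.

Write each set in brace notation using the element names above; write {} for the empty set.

open subsets of A: {}; so int(A) = {}
closure: X∖int(X∖A) = X∖{S,NW,NE} = {E,W,N,SE}
∂A = {E,W,N,SE} minus {} = {E,W,N,SE}

int(A) = {}
cl(A)  = {E,W,N,SE}
∂A     = {E,W,N,SE}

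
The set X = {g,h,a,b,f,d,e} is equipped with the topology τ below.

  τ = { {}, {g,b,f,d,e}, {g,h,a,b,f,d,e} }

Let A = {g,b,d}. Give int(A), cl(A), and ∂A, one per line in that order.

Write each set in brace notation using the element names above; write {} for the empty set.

int(A) = {}
cl(A)  = {g,h,a,b,f,d,e}
∂A     = {g,h,a,b,f,d,e}

opens ⊆ A: {}; union → int = {}
complement {h,a,f,e}; its interior {}; cl(A) = X∖{} = {g,h,a,b,f,d,e}
boundary = {g,h,a,b,f,d,e} ∖ {} = {g,h,a,b,f,d,e}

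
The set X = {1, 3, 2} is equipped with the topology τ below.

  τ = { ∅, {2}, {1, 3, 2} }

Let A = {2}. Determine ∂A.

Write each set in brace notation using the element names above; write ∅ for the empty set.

{1, 3}

open subsets of A: ∅, {2}; so int(A) = {2}
closure: X∖int(X∖A) = X∖∅ = {1, 3, 2}
∂A = {1, 3, 2} minus {2} = {1, 3}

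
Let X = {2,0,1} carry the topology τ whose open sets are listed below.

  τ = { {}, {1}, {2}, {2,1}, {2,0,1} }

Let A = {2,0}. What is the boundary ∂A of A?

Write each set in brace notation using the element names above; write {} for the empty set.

interior: largest open inside A is {2} (from {}, {2})
cl via duality: int({1}) = {1}, so X∖{1} = {2,0}
cl∖int = {0}

{0}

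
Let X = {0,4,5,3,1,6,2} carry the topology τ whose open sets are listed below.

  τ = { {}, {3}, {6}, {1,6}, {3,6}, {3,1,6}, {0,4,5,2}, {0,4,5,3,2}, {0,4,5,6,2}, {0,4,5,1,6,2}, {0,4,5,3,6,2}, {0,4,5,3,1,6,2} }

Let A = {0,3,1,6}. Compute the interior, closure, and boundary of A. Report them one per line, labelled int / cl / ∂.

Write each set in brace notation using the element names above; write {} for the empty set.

int(A) = {3,1,6}
cl(A)  = {0,4,5,3,1,6,2}
∂A     = {0,4,5,2}

opens ⊆ A: {}, {6}, {3}, {1,6}, {3,6}, {3,1,6}; union → int = {3,1,6}
complement {4,5,2}; its interior {}; cl(A) = X∖{} = {0,4,5,3,1,6,2}
boundary = {0,4,5,3,1,6,2} ∖ {3,1,6} = {0,4,5,2}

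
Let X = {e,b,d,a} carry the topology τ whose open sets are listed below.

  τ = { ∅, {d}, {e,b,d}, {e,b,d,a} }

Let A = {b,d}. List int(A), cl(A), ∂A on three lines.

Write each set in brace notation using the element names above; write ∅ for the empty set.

opens ⊆ A: ∅, {d}; union → int = {d}
complement {e,a}; its interior ∅; cl(A) = X∖∅ = {e,b,d,a}
boundary = {e,b,d,a} ∖ {d} = {e,b,a}

int(A) = {d}
cl(A)  = {e,b,d,a}
∂A     = {e,b,a}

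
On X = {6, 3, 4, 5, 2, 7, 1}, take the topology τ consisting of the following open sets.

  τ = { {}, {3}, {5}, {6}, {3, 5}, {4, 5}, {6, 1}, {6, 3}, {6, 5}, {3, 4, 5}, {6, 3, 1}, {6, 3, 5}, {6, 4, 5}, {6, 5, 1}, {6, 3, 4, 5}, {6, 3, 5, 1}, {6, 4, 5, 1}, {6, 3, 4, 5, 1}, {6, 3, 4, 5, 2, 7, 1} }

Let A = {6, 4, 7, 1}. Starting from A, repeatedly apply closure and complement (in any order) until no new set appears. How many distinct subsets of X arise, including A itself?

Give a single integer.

8

closure: X∖int(X∖A) = X∖{3, 5} = {6, 4, 2, 7, 1}
Let k=closure and c=complement:
  1. A     = {6, 4, 7, 1}
  2. kA    = {6, 4, 2, 7, 1}
  3. cA    = {3, 5, 2}
  4. ckA   = {3, 5}
  5. kcA   = {3, 4, 5, 2, 7}
  6. ckcA  = {6, 1}
  7. kckcA = {6, 2, 7, 1}
  8. ckckcA = {3, 4, 5}
— saturated at 8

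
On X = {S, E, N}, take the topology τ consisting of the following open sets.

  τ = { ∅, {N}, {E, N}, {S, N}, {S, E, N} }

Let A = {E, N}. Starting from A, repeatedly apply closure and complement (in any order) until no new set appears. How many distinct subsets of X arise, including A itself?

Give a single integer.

closure: X∖int(X∖A) = X∖∅ = {S, E, N}
Let k=closure and c=complement:
  1. A     = {E, N}
  2. kA    = {S, E, N}
  3. cA    = {S}
  4. ckA   = ∅
— saturated at 4

4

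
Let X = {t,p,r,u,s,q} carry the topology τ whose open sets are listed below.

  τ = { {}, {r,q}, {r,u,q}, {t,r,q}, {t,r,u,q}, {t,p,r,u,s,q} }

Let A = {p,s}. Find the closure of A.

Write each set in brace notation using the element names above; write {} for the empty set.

complement {t,r,u,q}; its interior {t,r,u,q}; cl(A) = X∖{t,r,u,q} = {p,s}

{p,s}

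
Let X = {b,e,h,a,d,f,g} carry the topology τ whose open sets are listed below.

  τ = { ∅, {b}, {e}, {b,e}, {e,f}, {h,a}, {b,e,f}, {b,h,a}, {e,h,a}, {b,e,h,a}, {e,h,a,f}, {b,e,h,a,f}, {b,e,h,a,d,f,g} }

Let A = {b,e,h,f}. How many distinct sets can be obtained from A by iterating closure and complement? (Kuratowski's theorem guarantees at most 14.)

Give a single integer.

closure: X∖int(X∖A) = X∖∅ = {b,e,h,a,d,f,g}
Let k=closure and c=complement:
  1. A     = {b,e,h,f}
  2. kA    = {b,e,h,a,d,f,g}
  3. cA    = {a,d,g}
  4. ckA   = ∅
  5. kcA   = {h,a,d,g}
  6. ckcA  = {b,e,f}
  7. kckcA = {b,e,d,f,g}
  8. ckckcA = {h,a}
— saturated at 8

8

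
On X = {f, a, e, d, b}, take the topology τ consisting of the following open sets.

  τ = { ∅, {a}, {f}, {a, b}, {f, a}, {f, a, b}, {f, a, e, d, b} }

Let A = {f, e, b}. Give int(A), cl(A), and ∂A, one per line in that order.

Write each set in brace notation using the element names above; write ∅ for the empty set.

open subsets of A: ∅, {f}; so int(A) = {f}
closure: X∖int(X∖A) = X∖{a} = {f, e, d, b}
∂A = {f, e, d, b} minus {f} = {e, d, b}

int(A) = {f}
cl(A)  = {f, e, d, b}
∂A     = {e, d, b}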